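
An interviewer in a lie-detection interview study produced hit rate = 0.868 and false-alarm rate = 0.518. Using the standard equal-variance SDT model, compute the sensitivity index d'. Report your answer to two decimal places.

z(H) = 1.1170
z(FA) = 0.0451
d' = z(H) − z(FA) = 1.1170 − 0.0451 = 1.0719

d' = 1.07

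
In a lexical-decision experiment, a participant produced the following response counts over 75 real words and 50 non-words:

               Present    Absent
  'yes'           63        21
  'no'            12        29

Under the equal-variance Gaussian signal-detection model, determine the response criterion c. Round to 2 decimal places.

c = -0.40

H = 63/75 = 0.8400
FA = 21/50 = 0.4200
z(H) = z(0.8400) = 0.994
z(FA) = z(0.4200) = -0.202
c = −½·[z(H) + z(FA)] = −0.5 × (0.994 + (-0.202)) = -0.396
c < 0: the participant has a liberal response bias.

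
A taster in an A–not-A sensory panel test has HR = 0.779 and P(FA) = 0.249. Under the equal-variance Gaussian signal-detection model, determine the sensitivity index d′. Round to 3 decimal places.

d′ = 1.446

z(H) = z(0.779) = 0.7688
z(FA) = z(0.249) = -0.6776
d' = z(H) − z(FA) = 0.7688 − (-0.6776) = 1.4464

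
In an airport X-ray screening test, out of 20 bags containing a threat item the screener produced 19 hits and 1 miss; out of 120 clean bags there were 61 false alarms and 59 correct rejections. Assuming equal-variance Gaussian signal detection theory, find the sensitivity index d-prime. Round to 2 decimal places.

d-prime = 1.62

H = 19/20 = 0.9500
FA = 61/120 = 0.5083
Φ⁻¹(0.9500) = 1.6449, Φ⁻¹(0.5083) = 0.0208
d' = z(H) − z(FA) = 1.6449 − 0.0208 = 1.6241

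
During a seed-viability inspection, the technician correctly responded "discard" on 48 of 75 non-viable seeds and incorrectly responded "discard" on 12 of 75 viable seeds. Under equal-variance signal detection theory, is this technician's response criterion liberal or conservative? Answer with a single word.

conservative

z(H) = 0.358, z(FA) = -0.994
c = −½·(z(H) + z(FA)) = 0.318
c > 0 → conservative criterion (biased toward responding “no”).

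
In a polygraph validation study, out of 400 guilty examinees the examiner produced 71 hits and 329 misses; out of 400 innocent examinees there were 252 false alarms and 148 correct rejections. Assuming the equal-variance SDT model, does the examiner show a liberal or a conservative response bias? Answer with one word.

conservative

z(H) = -0.925, z(FA) = 0.332
c = −½·(z(H) + z(FA)) = 0.2965
c > 0 → conservative criterion (biased toward responding “no”).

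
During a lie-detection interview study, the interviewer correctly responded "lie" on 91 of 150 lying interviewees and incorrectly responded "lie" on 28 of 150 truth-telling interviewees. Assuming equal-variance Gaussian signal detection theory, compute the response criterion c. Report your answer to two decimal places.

c = 0.31

H = 91/150 = 0.6067
FA = 28/150 = 0.1867
Φ⁻¹(0.6067) = 0.271, Φ⁻¹(0.1867) = -0.890
c = −½·[z(H) + z(FA)] = −0.5 × (0.271 + (-0.890)) = 0.3095
c > 0: the interviewer has a conservative response bias.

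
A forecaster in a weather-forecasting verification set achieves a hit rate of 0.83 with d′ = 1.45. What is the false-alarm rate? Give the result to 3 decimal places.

z(hit rate) = z(0.83) = 0.9542
z(FA) = z(H) − d' = 0.9542 − 1.45 = -0.4958
false-alarm rate = Φ(-0.4958) = 0.3100

false-alarm rate = 0.310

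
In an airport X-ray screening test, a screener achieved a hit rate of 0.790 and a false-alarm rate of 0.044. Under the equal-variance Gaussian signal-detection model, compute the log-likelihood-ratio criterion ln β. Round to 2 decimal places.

Φ⁻¹(H) = 0.806
Φ⁻¹(FA) = -1.706
ln β = −½·[z(H)² − z(FA)²] = −0.5 × (0.650 − 2.910) = 1.130

ln β = 1.13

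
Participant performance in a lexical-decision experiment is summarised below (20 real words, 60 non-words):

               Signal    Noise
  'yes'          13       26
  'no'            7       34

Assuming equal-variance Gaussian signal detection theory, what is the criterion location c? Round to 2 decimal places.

c = -0.11

H = 13/20 = 0.6500
FA = 26/60 = 0.4333
z(H) = z(0.6500) = 0.385
z(FA) = z(0.4333) = -0.168
c = −½·[z(H) + z(FA)] = −0.5 × (0.385 + (-0.168)) = -0.1085
c < 0: the participant has a liberal response bias.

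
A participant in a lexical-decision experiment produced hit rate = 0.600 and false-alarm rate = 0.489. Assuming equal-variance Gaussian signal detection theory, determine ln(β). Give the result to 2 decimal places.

z(0.600) = 0.253, z(0.489) = -0.028
ln β = −½·[z(H)² − z(FA)²] = −0.5 × (0.064 − 0.001) = -0.0315

ln β = -0.03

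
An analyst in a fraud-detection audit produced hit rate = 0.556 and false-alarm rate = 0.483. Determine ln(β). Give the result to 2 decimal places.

ln β = -0.01

z(0.556) = 0.141, z(0.483) = -0.043
ln β = −½·[z(H)² − z(FA)²] = −0.5 × (0.020 − 0.002) = -0.009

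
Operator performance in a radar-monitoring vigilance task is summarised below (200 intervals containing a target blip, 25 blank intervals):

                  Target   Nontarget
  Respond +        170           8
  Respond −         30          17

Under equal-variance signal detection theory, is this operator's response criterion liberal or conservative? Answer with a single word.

liberal

z(H) = 1.036, z(FA) = -0.468
c = −½·(z(H) + z(FA)) = -0.284
c < 0 → liberal criterion (biased toward responding “yes”).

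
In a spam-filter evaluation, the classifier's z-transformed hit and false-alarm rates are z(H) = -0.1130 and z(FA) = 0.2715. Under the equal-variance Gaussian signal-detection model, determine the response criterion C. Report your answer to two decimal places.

C = -0.08

c = −½·[z(H) + z(FA)] = −½·(-0.1130 + 0.2715) = -0.07925
c < 0: the classifier has a liberal response bias.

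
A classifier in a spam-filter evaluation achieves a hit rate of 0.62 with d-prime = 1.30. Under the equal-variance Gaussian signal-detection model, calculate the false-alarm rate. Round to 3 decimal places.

z(hit rate) = z(0.62) = 0.3055
z(FA) = z(H) − d' = 0.3055 − 1.30 = -0.9945
false-alarm rate = Φ(-0.9945) = 0.1600

false-alarm rate = 0.160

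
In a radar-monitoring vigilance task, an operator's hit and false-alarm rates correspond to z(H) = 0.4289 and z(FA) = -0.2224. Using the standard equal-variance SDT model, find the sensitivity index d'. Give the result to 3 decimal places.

d' = 0.651

d' = z(H) − z(FA) = 0.4289 − (-0.2224) = 0.6513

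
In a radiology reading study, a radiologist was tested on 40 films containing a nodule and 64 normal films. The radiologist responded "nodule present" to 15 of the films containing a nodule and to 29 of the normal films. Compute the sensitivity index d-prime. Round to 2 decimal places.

H = 15/40 = 0.3750
FA = 29/64 = 0.4531
Φ⁻¹(H) = Φ⁻¹(0.3750) = -0.3186
Φ⁻¹(FA) = Φ⁻¹(0.4531) = -0.1178
d' = z(H) − z(FA) = -0.3186 − (-0.1178) = -0.2008

d-prime = -0.20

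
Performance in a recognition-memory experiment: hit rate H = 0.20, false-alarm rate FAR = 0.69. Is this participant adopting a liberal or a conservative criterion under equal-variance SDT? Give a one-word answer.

z(H) = -0.842, z(FA) = 0.496
c = −½·(z(H) + z(FA)) = 0.173
c > 0 → conservative criterion (biased toward responding “no”).

conservative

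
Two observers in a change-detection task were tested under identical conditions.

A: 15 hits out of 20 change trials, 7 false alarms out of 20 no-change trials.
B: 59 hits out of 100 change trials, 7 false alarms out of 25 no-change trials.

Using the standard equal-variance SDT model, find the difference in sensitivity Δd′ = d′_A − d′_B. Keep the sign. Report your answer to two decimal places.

A: z(0.7500) = 0.674, z(0.3500) = -0.385, d' = 1.059
B: z(0.5900) = 0.228, z(0.2800) = -0.583, d' = 0.811
Δd' = d'_A − d'_B = 1.059 − 0.811 = 0.248
A has the higher sensitivity.

Δd′ = 0.25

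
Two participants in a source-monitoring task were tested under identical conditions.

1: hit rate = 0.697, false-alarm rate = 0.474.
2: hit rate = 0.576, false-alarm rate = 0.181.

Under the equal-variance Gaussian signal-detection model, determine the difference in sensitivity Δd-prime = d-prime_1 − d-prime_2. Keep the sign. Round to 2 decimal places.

1: z(0.697) = 0.516, z(0.474) = -0.065, d' = 0.581
2: z(0.576) = 0.192, z(0.181) = -0.912, d' = 1.104
Δd' = d'_1 − d'_2 = 0.581 − 1.104 = -0.523
2 has the higher sensitivity.

Δd-prime = -0.52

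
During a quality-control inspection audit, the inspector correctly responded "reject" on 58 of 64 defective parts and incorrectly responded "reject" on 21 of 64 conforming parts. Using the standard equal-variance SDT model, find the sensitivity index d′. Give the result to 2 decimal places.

d′ = 1.76

H = 58/64 = 0.9062
FA = 21/64 = 0.3281
z(H) = z(0.9062) = 1.3177
z(FA) = z(0.3281) = -0.4452
d' = z(H) − z(FA) = 1.3177 − (-0.4452) = 1.7629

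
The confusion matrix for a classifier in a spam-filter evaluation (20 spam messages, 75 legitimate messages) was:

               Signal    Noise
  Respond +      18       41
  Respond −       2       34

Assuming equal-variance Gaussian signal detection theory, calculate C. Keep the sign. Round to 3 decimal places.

H = 18/20 = 0.9000
FA = 41/75 = 0.5467
z(H) = z(0.9000) = 1.2816
z(FA) = z(0.5467) = 0.1173
c = −½·[z(H) + z(FA)] = −0.5 × (1.2816 + 0.1173) = -0.69945

C = -0.699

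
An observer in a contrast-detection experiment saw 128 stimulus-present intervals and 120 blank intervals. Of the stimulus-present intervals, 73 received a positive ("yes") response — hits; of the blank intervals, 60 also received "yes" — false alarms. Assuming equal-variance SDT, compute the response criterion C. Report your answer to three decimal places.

C = -0.089

H = 73/128 = 0.5703
FA = 60/120 = 0.5000
z(H) = z(0.5703) = 0.1771
z(FA) = z(0.5000) = 0.0000
c = −½·[z(H) + z(FA)] = −0.5 × (0.1771 + 0.0000) = -0.08855
c < 0: the observer has a liberal response bias.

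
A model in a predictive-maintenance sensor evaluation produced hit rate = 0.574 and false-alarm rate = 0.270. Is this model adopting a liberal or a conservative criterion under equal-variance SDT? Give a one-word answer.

conservative

z(H) = 0.187, z(FA) = -0.613
c = −½·(z(H) + z(FA)) = 0.213
c > 0 → conservative criterion (biased toward responding “no”).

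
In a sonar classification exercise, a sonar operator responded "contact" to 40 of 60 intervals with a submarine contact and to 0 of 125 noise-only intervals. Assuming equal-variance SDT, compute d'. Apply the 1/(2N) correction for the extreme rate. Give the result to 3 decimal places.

The false-alarm rate is 0/125 = 0, so apply the 1/(2N) correction: FA → 1/(2·125) = 0.00400.
z(H) = z(0.66667) = 0.4307
z(FA) = z(0.00400) = -2.6521
d' = 0.4307 − (-2.6521) = 3.0828

d' = 3.083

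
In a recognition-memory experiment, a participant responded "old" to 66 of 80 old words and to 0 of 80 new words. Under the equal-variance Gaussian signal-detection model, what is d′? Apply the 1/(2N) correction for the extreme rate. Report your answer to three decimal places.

The false-alarm rate is 0/80 = 0, so apply the 1/(2N) correction: FA → 1/(2·80) = 0.00625.
z(H) = z(0.82500) = 0.9346
z(FA) = z(0.00625) = -2.4977
d' = 0.9346 − (-2.4977) = 3.4323

d′ = 3.432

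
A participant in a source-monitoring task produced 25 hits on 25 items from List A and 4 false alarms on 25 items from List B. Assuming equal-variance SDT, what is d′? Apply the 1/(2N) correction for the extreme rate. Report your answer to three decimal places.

d′ = 3.048

The hit rate is 25/25 = 1, so apply the 1/(2N) correction: H → 1 − 1/(2·25) = 0.98000.
z(H) = z(0.98000) = 2.0537
z(FA) = z(0.16000) = -0.9945
d' = 2.0537 − (-0.9945) = 3.0482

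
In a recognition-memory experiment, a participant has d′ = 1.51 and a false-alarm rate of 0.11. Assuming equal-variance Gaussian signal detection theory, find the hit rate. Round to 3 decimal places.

z(false-alarm rate) = z(0.11) = -1.2265
z(H) = z(FA) + d' = -1.2265 + 1.51 = 0.2835
hit rate = Φ(0.2835) = 0.6116

hit rate = 0.612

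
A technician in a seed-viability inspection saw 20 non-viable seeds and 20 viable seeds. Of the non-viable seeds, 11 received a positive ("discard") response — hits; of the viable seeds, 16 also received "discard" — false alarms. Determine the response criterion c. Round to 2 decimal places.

c = -0.48

H = 11/20 = 0.5500
FA = 16/20 = 0.8000
Φ⁻¹(H) = 0.126
Φ⁻¹(FA) = 0.842
c = −½·[z(H) + z(FA)] = −0.5 × (0.126 + 0.842) = -0.484
c < 0: the technician has a liberal response bias.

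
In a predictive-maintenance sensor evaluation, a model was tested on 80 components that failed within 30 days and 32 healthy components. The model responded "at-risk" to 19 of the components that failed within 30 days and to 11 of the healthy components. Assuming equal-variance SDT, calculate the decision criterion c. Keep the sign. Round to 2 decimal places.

c = 0.56

H = 19/80 = 0.2375
FA = 11/32 = 0.3438
Φ⁻¹(H) = -0.7144
Φ⁻¹(FA) = -0.4021
c = −½·[z(H) + z(FA)] = −0.5 × (-0.7144 + (-0.4021)) = 0.55825
c > 0: the model has a conservative response bias.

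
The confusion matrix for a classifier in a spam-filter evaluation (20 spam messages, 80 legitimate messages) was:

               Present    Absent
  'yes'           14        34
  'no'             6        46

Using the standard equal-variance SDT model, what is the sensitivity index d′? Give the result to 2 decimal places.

H = 14/20 = 0.7000
FA = 34/80 = 0.4250
z(H) = 0.5244
z(FA) = -0.1891
d' = z(H) − z(FA) = 0.5244 − (-0.1891) = 0.7135

d′ = 0.71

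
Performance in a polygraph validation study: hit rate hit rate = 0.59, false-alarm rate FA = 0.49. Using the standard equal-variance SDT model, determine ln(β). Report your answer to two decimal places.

z(0.59) = 0.228, z(0.49) = -0.025
ln β = −½·[z(H)² − z(FA)²] = −0.5 × (0.052 − 0.001) = -0.0255

ln β = -0.03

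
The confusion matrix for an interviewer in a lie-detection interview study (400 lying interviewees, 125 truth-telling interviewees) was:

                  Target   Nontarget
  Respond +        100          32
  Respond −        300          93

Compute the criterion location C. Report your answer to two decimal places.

H = 100/400 = 0.2500
FA = 32/125 = 0.2560
z(H) = -0.674
z(FA) = -0.656
c = −½·[z(H) + z(FA)] = −0.5 × (-0.674 + (-0.656)) = 0.665

C = 0.67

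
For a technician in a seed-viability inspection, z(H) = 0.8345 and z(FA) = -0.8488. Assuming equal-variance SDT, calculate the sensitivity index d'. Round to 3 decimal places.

d' = 1.683

d' = z(H) − z(FA) = 0.8345 − (-0.8488) = 1.6833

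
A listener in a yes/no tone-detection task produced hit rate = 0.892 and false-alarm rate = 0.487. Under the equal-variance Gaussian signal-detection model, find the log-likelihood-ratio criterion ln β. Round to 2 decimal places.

z(H) = z(0.892) = 1.237
z(FA) = z(0.487) = -0.033
ln β = −½·[z(H)² − z(FA)²] = −0.5 × (1.530 − 0.001) = -0.7645

ln β = -0.76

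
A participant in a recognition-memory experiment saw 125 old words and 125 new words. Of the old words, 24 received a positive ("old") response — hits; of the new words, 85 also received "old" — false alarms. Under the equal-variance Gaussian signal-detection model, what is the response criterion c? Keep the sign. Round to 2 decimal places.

H = 24/125 = 0.1920
FA = 85/125 = 0.6800
z(H) = z(0.1920) = -0.871
z(FA) = z(0.6800) = 0.468
c = −½·[z(H) + z(FA)] = −0.5 × (-0.871 + 0.468) = 0.2015
c > 0: the participant has a conservative response bias.

c = 0.20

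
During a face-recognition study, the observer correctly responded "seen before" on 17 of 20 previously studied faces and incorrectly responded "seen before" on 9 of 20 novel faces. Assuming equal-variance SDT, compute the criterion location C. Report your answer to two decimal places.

C = -0.46

H = 17/20 = 0.8500
FA = 9/20 = 0.4500
z(H) = z(0.8500) = 1.036
z(FA) = z(0.4500) = -0.126
c = −½·[z(H) + z(FA)] = −0.5 × (1.036 + (-0.126)) = -0.455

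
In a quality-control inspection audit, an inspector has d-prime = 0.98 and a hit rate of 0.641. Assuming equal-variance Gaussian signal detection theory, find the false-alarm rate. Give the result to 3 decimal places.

z(hit rate) = z(0.641) = 0.3611
z(FA) = z(H) − d' = 0.3611 − 0.98 = -0.6189
false-alarm rate = Φ(-0.6189) = 0.2680

false-alarm rate = 0.268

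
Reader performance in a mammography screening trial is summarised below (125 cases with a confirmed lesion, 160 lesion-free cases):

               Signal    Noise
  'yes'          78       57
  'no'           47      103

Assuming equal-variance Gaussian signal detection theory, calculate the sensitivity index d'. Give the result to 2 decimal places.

d' = 0.68

H = 78/125 = 0.6240
FA = 57/160 = 0.3563
z(H) = 0.316
z(FA) = -0.368
d' = z(H) − z(FA) = 0.316 − (-0.368) = 0.684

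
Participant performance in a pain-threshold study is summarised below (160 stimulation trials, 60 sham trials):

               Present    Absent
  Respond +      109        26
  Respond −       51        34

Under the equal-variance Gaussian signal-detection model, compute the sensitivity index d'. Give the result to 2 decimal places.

H = 109/160 = 0.6813
FA = 26/60 = 0.4333
z(0.6813) = 0.4713, z(0.4333) = -0.1680
d' = z(H) − z(FA) = 0.4713 − (-0.1680) = 0.6393

d' = 0.64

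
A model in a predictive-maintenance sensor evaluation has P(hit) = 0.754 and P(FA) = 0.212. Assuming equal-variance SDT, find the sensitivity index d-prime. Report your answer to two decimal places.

z(H) = 0.687
z(FA) = -0.800
d' = z(H) − z(FA) = 0.687 − (-0.800) = 1.487

d-prime = 1.49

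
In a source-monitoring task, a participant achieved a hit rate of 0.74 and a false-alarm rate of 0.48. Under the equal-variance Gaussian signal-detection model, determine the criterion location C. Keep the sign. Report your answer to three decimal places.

z(H) = 0.6433
z(FA) = -0.0502
c = −½·[z(H) + z(FA)] = −0.5 × (0.6433 + (-0.0502)) = -0.29655

C = -0.297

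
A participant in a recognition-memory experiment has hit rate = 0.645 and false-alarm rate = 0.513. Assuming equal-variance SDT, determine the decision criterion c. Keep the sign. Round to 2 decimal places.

Φ⁻¹(H) = Φ⁻¹(0.645) = 0.372
Φ⁻¹(FA) = Φ⁻¹(0.513) = 0.033
c = −½·[z(H) + z(FA)] = −0.5 × (0.372 + 0.033) = -0.2025
c < 0: the participant has a liberal response bias.

c = -0.20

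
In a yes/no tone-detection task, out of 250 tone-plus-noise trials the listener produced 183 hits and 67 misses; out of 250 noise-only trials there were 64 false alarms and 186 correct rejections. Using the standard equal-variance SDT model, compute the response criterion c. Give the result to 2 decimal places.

H = 183/250 = 0.7320
FA = 64/250 = 0.2560
Φ⁻¹(H) = 0.6189
Φ⁻¹(FA) = -0.6557
c = −½·[z(H) + z(FA)] = −0.5 × (0.6189 + (-0.6557)) = 0.0184

c = 0.02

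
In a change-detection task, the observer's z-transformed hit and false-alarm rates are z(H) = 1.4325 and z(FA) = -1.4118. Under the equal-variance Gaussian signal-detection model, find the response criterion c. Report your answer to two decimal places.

c = −½·[z(H) + z(FA)] = −½·(1.4325 + (-1.4118)) = -0.01035
c < 0: the observer has a liberal response bias.

c = -0.01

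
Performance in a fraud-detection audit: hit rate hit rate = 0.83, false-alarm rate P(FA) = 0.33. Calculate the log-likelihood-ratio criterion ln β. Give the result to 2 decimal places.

z(H) = 0.954
z(FA) = -0.440
ln β = −½·[z(H)² − z(FA)²] = −0.5 × (0.910 − 0.194) = -0.358

ln β = -0.36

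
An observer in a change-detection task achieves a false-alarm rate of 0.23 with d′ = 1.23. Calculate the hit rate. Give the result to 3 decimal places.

hit rate = 0.688

z(false-alarm rate) = z(0.23) = -0.7388
z(H) = z(FA) + d' = -0.7388 + 1.23 = 0.4912
hit rate = Φ(0.4912) = 0.6884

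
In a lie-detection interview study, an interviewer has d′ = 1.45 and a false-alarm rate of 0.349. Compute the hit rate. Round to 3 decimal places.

z(false-alarm rate) = z(0.349) = -0.3880
z(H) = z(FA) + d' = -0.3880 + 1.45 = 1.0620
hit rate = Φ(1.0620) = 0.8559

hit rate = 0.856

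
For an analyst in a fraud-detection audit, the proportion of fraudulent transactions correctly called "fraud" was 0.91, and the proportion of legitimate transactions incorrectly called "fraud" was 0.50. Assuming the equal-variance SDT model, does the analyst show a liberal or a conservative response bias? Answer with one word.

liberal

z(H) = 1.341, z(FA) = 0.000
c = −½·(z(H) + z(FA)) = -0.6705
c < 0 → liberal criterion (biased toward responding “yes”).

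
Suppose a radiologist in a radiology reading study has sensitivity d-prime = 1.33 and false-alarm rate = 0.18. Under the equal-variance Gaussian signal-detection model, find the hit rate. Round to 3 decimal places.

z(false-alarm rate) = z(0.18) = -0.9154
z(H) = z(FA) + d' = -0.9154 + 1.33 = 0.4146
hit rate = Φ(0.4146) = 0.6608

hit rate = 0.661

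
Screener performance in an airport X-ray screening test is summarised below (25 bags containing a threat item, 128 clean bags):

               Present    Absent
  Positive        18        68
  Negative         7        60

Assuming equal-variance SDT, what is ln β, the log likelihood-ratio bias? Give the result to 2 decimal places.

ln β = -0.17

H = 18/25 = 0.7200
FA = 68/128 = 0.5312
Φ⁻¹(0.7200) = 0.583, Φ⁻¹(0.5312) = 0.078
ln β = −½·[z(H)² − z(FA)²] = −0.5 × (0.340 − 0.006) = -0.167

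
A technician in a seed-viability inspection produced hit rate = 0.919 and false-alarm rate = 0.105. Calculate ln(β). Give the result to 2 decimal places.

z(0.919) = 1.398, z(0.105) = -1.254
ln β = −½·[z(H)² − z(FA)²] = −0.5 × (1.954 − 1.573) = -0.1905

ln β = -0.19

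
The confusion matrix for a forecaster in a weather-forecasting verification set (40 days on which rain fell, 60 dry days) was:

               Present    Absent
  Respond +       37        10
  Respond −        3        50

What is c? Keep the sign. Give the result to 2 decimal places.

c = -0.24

H = 37/40 = 0.9250
FA = 10/60 = 0.1667
z(H) = z(0.9250) = 1.4395
z(FA) = z(0.1667) = -0.9673
c = −½·[z(H) + z(FA)] = −0.5 × (1.4395 + (-0.9673)) = -0.2361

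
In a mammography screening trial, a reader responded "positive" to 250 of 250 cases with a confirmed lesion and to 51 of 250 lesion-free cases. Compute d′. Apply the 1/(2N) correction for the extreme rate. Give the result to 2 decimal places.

d′ = 3.71

The hit rate is 250/250 = 1, so apply the 1/(2N) correction: H → 1 − 1/(2·250) = 0.99800.
z(H) = z(0.99800) = 2.878
z(FA) = z(0.20400) = -0.827
d' = 2.878 − (-0.827) = 3.705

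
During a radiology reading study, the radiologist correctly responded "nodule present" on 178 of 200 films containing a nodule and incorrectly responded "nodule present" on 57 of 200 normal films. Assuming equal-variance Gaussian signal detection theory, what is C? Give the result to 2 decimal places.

C = -0.33

H = 178/200 = 0.8900
FA = 57/200 = 0.2850
z(0.8900) = 1.2265, z(0.2850) = -0.5681
c = −½·[z(H) + z(FA)] = −0.5 × (1.2265 + (-0.5681)) = -0.3292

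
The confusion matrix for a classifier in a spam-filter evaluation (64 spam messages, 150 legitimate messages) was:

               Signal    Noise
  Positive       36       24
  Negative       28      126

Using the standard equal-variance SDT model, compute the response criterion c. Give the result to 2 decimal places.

H = 36/64 = 0.5625
FA = 24/150 = 0.1600
Φ⁻¹(H) = 0.1573
Φ⁻¹(FA) = -0.9945
c = −½·[z(H) + z(FA)] = −0.5 × (0.1573 + (-0.9945)) = 0.4186

c = 0.42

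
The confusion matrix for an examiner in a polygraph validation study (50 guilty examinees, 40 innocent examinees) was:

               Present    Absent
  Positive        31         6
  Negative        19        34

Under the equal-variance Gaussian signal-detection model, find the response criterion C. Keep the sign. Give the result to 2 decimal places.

H = 31/50 = 0.6200
FA = 6/40 = 0.1500
z(0.6200) = 0.3055, z(0.1500) = -1.0364
c = −½·[z(H) + z(FA)] = −0.5 × (0.3055 + (-1.0364)) = 0.36545

C = 0.37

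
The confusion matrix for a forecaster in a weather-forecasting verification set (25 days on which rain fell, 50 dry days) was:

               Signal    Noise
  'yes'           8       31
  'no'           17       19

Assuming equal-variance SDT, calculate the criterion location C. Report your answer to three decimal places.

C = 0.081

H = 8/25 = 0.3200
FA = 31/50 = 0.6200
z(H) = z(0.3200) = -0.4677
z(FA) = z(0.6200) = 0.3055
c = −½·[z(H) + z(FA)] = −0.5 × (-0.4677 + 0.3055) = 0.0811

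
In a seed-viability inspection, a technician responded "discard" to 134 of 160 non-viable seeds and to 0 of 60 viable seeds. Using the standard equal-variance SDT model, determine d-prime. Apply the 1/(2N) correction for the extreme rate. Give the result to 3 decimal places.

d-prime = 3.378

The false-alarm rate is 0/60 = 0, so apply the 1/(2N) correction: FA → 1/(2·60) = 0.00833.
z(H) = z(0.83750) = 0.9842
z(FA) = z(0.00833) = -2.3941
d' = 0.9842 − (-2.3941) = 3.3783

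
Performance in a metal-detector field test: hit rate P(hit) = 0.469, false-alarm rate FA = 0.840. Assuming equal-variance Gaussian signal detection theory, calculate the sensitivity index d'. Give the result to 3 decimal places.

z(H) = z(0.469) = -0.0778
z(FA) = z(0.840) = 0.9945
d' = z(H) − z(FA) = -0.0778 − 0.9945 = -1.0723

d' = -1.072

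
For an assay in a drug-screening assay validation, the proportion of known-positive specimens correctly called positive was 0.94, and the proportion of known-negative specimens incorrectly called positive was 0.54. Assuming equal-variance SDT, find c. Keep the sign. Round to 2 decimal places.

c = -0.83

Φ⁻¹(H) = Φ⁻¹(0.94) = 1.5548
Φ⁻¹(FA) = Φ⁻¹(0.54) = 0.1004
c = −½·[z(H) + z(FA)] = −0.5 × (1.5548 + 0.1004) = -0.8276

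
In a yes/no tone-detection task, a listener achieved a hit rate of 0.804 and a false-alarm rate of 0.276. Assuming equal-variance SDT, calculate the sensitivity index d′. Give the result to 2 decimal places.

d′ = 1.45

z(H) = z(0.804) = 0.8560
z(FA) = z(0.276) = -0.5948
d' = z(H) − z(FA) = 0.8560 − (-0.5948) = 1.4508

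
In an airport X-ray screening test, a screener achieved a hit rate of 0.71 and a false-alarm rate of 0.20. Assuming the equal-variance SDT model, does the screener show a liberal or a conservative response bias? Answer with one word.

conservative

z(H) = 0.553, z(FA) = -0.842
c = −½·(z(H) + z(FA)) = 0.1445
c > 0 → conservative criterion (biased toward responding “no”).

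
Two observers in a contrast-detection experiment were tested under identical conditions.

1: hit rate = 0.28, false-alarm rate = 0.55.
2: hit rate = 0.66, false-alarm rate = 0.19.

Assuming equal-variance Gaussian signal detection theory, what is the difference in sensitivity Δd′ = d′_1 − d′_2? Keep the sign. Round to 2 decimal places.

1: z(0.28) = -0.583, z(0.55) = 0.126, d' = -0.709
2: z(0.66) = 0.412, z(0.19) = -0.878, d' = 1.290
Δd' = d'_1 − d'_2 = -0.709 − 1.290 = -1.999
2 has the higher sensitivity.

Δd′ = -2.00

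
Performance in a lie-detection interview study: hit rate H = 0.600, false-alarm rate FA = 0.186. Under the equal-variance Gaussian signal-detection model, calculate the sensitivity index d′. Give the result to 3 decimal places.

d′ = 1.146

z(H) = 0.2533
z(FA) = -0.8927
d' = z(H) − z(FA) = 0.2533 − (-0.8927) = 1.1460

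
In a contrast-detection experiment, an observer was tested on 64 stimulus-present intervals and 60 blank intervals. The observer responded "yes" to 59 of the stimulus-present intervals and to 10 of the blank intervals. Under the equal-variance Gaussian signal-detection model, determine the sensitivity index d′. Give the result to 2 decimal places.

H = 59/64 = 0.9219
FA = 10/60 = 0.1667
Φ⁻¹(0.9219) = 1.4180, Φ⁻¹(0.1667) = -0.9673
d' = z(H) − z(FA) = 1.4180 − (-0.9673) = 2.3853

d′ = 2.39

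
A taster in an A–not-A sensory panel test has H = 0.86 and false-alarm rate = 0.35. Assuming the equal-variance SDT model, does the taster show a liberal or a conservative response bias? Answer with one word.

liberal

z(H) = 1.080, z(FA) = -0.385
c = −½·(z(H) + z(FA)) = -0.3475
c < 0 → liberal criterion (biased toward responding “yes”).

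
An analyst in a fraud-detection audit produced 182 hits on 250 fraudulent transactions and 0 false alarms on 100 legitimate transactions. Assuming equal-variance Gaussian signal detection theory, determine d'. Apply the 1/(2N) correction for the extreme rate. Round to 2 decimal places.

The false-alarm rate is 0/100 = 0, so apply the 1/(2N) correction: FA → 1/(2·100) = 0.00500.
z(H) = z(0.72800) = 0.607
z(FA) = z(0.00500) = -2.576
d' = 0.607 − (-2.576) = 3.183

d' = 3.18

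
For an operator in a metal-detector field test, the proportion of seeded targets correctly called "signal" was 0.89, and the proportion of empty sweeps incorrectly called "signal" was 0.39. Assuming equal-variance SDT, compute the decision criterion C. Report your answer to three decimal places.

z(H) = 1.2265
z(FA) = -0.2793
c = −½·[z(H) + z(FA)] = −0.5 × (1.2265 + (-0.2793)) = -0.4736

C = -0.474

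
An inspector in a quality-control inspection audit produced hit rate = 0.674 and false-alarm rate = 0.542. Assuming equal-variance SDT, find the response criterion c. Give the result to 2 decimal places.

z(H) = z(0.674) = 0.451
z(FA) = z(0.542) = 0.105
c = −½·[z(H) + z(FA)] = −0.5 × (0.451 + 0.105) = -0.278
c < 0: the inspector has a liberal response bias.

c = -0.28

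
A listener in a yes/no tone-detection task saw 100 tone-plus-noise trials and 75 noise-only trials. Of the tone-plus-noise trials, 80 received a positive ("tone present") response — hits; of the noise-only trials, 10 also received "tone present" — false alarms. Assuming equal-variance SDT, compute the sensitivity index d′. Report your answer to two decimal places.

d′ = 1.95

H = 80/100 = 0.8000
FA = 10/75 = 0.1333
z(H) = z(0.8000) = 0.8416
z(FA) = z(0.1333) = -1.1109
d' = z(H) − z(FA) = 0.8416 − (-1.1109) = 1.9525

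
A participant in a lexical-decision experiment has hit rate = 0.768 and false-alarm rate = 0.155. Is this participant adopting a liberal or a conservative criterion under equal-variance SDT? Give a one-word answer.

z(H) = 0.732, z(FA) = -1.015
c = −½·(z(H) + z(FA)) = 0.1415
c > 0 → conservative criterion (biased toward responding “no”).

conservative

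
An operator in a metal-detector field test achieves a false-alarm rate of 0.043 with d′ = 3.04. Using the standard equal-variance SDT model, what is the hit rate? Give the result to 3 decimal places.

z(false-alarm rate) = z(0.043) = -1.7169
z(H) = z(FA) + d' = -1.7169 + 3.04 = 1.3231
hit rate = Φ(1.3231) = 0.9071

hit rate = 0.907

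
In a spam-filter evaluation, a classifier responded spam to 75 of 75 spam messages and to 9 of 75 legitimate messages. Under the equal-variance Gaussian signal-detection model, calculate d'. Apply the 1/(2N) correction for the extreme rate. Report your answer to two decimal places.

d' = 3.65

The hit rate is 75/75 = 1, so apply the 1/(2N) correction: H → 1 − 1/(2·75) = 0.99333.
z(H) = z(0.99333) = 2.475
z(FA) = z(0.12000) = -1.175
d' = 2.475 − (-1.175) = 3.650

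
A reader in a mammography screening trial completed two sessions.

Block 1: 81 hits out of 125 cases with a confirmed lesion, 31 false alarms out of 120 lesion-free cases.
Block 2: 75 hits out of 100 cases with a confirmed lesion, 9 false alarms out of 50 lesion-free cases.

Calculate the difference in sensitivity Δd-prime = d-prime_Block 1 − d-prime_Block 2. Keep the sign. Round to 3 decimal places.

Block 1: z(0.6480) = 0.3799, z(0.2583) = -0.6486, d' = 1.0285
Block 2: z(0.7500) = 0.6745, z(0.1800) = -0.9154, d' = 1.5899
Δd' = d'_Block 1 − d'_Block 2 = 1.0285 − 1.5899 = -0.5614
Block 2 has the higher sensitivity.

Δd-prime = -0.561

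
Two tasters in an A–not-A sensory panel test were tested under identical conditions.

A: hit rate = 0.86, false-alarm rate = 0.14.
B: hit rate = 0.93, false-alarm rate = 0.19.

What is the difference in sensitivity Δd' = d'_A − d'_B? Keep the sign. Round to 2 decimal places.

Δd' = -0.19

A: z(0.86) = 1.080, z(0.14) = -1.080, d' = 2.160
B: z(0.93) = 1.476, z(0.19) = -0.878, d' = 2.354
Δd' = d'_A − d'_B = 2.160 − 2.354 = -0.194
B has the higher sensitivity.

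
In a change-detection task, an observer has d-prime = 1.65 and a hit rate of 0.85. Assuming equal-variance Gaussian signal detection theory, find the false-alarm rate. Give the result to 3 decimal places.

z(hit rate) = z(0.85) = 1.0364
z(FA) = z(H) − d' = 1.0364 − 1.65 = -0.6136
false-alarm rate = Φ(-0.6136) = 0.2697

false-alarm rate = 0.270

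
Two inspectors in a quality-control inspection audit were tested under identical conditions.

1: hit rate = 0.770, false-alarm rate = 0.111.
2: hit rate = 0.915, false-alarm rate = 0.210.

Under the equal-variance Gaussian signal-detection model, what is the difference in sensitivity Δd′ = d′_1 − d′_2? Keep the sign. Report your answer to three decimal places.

1: z(0.770) = 0.7388, z(0.111) = -1.2212, d' = 1.9600
2: z(0.915) = 1.3722, z(0.210) = -0.8064, d' = 2.1786
Δd' = d'_1 − d'_2 = 1.9600 − 2.1786 = -0.2186
2 has the higher sensitivity.

Δd′ = -0.219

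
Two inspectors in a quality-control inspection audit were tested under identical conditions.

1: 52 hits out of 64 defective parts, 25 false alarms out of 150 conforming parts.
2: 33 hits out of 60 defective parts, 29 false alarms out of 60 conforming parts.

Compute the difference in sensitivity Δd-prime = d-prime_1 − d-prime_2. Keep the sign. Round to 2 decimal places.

1: z(0.8125) = 0.887, z(0.1667) = -0.967, d' = 1.854
2: z(0.5500) = 0.126, z(0.4833) = -0.042, d' = 0.168
Δd' = d'_1 − d'_2 = 1.854 − 0.168 = 1.686
1 has the higher sensitivity.

Δd-prime = 1.69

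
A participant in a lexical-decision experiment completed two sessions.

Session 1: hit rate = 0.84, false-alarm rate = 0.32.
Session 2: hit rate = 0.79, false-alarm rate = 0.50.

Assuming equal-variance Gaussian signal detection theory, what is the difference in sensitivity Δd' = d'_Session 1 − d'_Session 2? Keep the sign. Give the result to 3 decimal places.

Δd' = 0.656

Session 1: z(0.84) = 0.9945, z(0.32) = -0.4677, d' = 1.4622
Session 2: z(0.79) = 0.8064, z(0.50) = 0.0000, d' = 0.8064
Δd' = d'_Session 1 − d'_Session 2 = 1.4622 − 0.8064 = 0.6558
Session 1 has the higher sensitivity.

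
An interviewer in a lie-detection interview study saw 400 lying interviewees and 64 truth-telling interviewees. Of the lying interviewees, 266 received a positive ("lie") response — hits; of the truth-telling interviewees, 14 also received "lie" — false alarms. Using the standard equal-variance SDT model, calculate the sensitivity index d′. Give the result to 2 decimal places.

H = 266/400 = 0.6650
FA = 14/64 = 0.2188
Φ⁻¹(0.6650) = 0.426, Φ⁻¹(0.2188) = -0.776
d' = z(H) − z(FA) = 0.426 − (-0.776) = 1.202

d′ = 1.20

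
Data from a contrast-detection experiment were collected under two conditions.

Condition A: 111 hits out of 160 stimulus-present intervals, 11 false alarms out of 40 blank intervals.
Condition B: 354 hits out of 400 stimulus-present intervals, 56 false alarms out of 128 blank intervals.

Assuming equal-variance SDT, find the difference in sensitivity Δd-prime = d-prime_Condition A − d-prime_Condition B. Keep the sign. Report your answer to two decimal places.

Condition A: z(0.6937) = 0.506, z(0.2750) = -0.598, d' = 1.104
Condition B: z(0.8850) = 1.200, z(0.4375) = -0.157, d' = 1.357
Δd' = d'_Condition A − d'_Condition B = 1.104 − 1.357 = -0.253
Condition B has the higher sensitivity.

Δd-prime = -0.25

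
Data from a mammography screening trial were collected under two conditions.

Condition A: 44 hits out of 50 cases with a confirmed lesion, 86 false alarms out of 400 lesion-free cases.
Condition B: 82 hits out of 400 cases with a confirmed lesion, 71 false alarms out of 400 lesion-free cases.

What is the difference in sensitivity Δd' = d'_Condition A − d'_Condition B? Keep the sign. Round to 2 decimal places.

Δd' = 1.86

Condition A: z(0.8800) = 1.175, z(0.2150) = -0.789, d' = 1.964
Condition B: z(0.2050) = -0.824, z(0.1775) = -0.925, d' = 0.101
Δd' = d'_Condition A − d'_Condition B = 1.964 − 0.101 = 1.863
Condition A has the higher sensitivity.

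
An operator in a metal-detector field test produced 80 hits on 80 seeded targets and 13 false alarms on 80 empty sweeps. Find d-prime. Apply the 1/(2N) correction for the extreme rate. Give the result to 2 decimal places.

d-prime = 3.48

The hit rate is 80/80 = 1, so apply the 1/(2N) correction: H → 1 − 1/(2·80) = 0.99375.
z(H) = z(0.99375) = 2.498
z(FA) = z(0.16250) = -0.984
d' = 2.498 − (-0.984) = 3.482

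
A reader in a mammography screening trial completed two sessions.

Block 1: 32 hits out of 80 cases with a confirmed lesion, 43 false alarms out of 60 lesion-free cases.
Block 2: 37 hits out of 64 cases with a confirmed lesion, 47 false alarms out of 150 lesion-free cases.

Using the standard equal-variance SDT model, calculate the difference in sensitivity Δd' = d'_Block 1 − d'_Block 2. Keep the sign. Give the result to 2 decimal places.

Δd' = -1.51

Block 1: z(0.4000) = -0.253, z(0.7167) = 0.573, d' = -0.826
Block 2: z(0.5781) = 0.197, z(0.3133) = -0.487, d' = 0.684
Δd' = d'_Block 1 − d'_Block 2 = -0.826 − 0.684 = -1.510
Block 2 has the higher sensitivity.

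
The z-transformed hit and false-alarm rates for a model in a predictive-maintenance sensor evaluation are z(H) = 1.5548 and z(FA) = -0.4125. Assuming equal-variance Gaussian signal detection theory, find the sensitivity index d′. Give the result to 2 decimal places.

d′ = 1.97

d' = z(H) − z(FA) = 1.5548 − (-0.4125) = 1.9673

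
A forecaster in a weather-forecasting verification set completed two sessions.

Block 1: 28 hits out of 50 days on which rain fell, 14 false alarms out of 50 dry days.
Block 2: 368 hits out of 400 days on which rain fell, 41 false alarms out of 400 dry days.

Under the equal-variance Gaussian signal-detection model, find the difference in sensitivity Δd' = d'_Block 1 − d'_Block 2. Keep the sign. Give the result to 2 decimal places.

Δd' = -1.94

Block 1: z(0.5600) = 0.151, z(0.2800) = -0.583, d' = 0.734
Block 2: z(0.9200) = 1.405, z(0.1025) = -1.267, d' = 2.672
Δd' = d'_Block 1 − d'_Block 2 = 0.734 − 2.672 = -1.938
Block 2 has the higher sensitivity.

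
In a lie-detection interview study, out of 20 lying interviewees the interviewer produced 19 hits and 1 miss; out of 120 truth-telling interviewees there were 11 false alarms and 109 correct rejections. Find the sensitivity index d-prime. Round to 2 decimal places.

H = 19/20 = 0.9500
FA = 11/120 = 0.0917
Φ⁻¹(H) = Φ⁻¹(0.9500) = 1.6449
Φ⁻¹(FA) = Φ⁻¹(0.0917) = -1.3304
d' = z(H) − z(FA) = 1.6449 − (-1.3304) = 2.9753

d-prime = 2.98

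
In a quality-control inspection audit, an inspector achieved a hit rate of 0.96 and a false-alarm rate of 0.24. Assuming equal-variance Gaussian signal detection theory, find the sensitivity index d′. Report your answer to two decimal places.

z(H) = 1.751
z(FA) = -0.706
d' = z(H) − z(FA) = 1.751 − (-0.706) = 2.457

d′ = 2.46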